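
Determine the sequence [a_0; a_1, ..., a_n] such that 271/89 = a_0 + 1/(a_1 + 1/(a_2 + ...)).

[3; 22, 4]

Run the Euclidean algorithm on 271 and 89; the successive quotients are the partial quotients a_0, a_1, ... (each step inverts the fractional part left over by the previous one):
  271 = 3*89 + 4, so a_0 = 3.
  89 = 22*4 + 1, so a_1 = 22.
  4 = 4*1 + 0, so a_2 = 4.
The remainder reaches 0 after 3 divisions, so the expansion has 3 partial quotients, read off in order.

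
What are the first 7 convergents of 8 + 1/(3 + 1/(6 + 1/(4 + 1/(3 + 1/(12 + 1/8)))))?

8/1, 25/3, 158/19, 657/79, 2129/256, 26205/3151, 211769/25464

Using the convergent recurrence p_i = a_i*p_{i-1} + p_{i-2}, q_i = a_i*q_{i-1} + q_{i-2} with p_{-2}=0, p_{-1}=1, q_{-2}=1, q_{-1}=0:
  i=0: a_0=8, p_0 = 8*1 + 0 = 8, q_0 = 8*0 + 1 = 1.
  i=1: a_1=3, p_1 = 3*8 + 1 = 25, q_1 = 3*1 + 0 = 3.
  i=2: a_2=6, p_2 = 6*25 + 8 = 158, q_2 = 6*3 + 1 = 19.
  i=3: a_3=4, p_3 = 4*158 + 25 = 657, q_3 = 4*19 + 3 = 79.
  i=4: a_4=3, p_4 = 3*657 + 158 = 2129, q_4 = 3*79 + 19 = 256.
  i=5: a_5=12, p_5 = 12*2129 + 657 = 26205, q_5 = 12*256 + 79 = 3151.
  i=6: a_6=8, p_6 = 8*26205 + 2129 = 211769, q_6 = 8*3151 + 256 = 25464.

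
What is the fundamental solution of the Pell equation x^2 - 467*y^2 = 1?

First expand sqrt(467) as a continued fraction. With x_i = (sqrt(467) + m_i)/d_i and (m_0, d_0) = (0, 1): a_0 = floor(sqrt(467)) = 21, since 21^2 = 441 <= 467 < 484 = 22^2.
Iterate m_{i+1} = d_i*a_i - m_i, d_{i+1} = (467 - m_{i+1}^2)/d_i, a_{i+1} = floor((a_0 + m_{i+1})/d_{i+1}):
  m_1 = 1*21 - 0 = 21, d_1 = (467 - 21^2)/1 = 26/1 = 26, a_1 = floor((21 + 21)/26) = 1.
  m_2 = 26*1 - 21 = 5, d_2 = (467 - 5^2)/26 = 442/26 = 17, a_2 = floor((21 + 5)/17) = 1.
  m_3 = 17*1 - 5 = 12, d_3 = (467 - 12^2)/17 = 323/17 = 19, a_3 = floor((21 + 12)/19) = 1.
  m_4 = 19*1 - 12 = 7, d_4 = (467 - 7^2)/19 = 418/19 = 22, a_4 = floor((21 + 7)/22) = 1.
  m_5 = 22*1 - 7 = 15, d_5 = (467 - 15^2)/22 = 242/22 = 11, a_5 = floor((21 + 15)/11) = 3.
  m_6 = 11*3 - 15 = 18, d_6 = (467 - 18^2)/11 = 143/11 = 13, a_6 = floor((21 + 18)/13) = 3.
  m_7 = 13*3 - 18 = 21, d_7 = (467 - 21^2)/13 = 26/13 = 2, a_7 = floor((21 + 21)/2) = 21.
  m_8 = 2*21 - 21 = 21, d_8 = (467 - 21^2)/2 = 26/2 = 13, a_8 = floor((21 + 21)/13) = 3.
  m_9 = 13*3 - 21 = 18, d_9 = (467 - 18^2)/13 = 143/13 = 11, a_9 = floor((21 + 18)/11) = 3.
  m_10 = 11*3 - 18 = 15, d_10 = (467 - 15^2)/11 = 242/11 = 22, a_10 = floor((21 + 15)/22) = 1.
  m_11 = 22*1 - 15 = 7, d_11 = (467 - 7^2)/22 = 418/22 = 19, a_11 = floor((21 + 7)/19) = 1.
  m_12 = 19*1 - 7 = 12, d_12 = (467 - 12^2)/19 = 323/19 = 17, a_12 = floor((21 + 12)/17) = 1.
  m_13 = 17*1 - 12 = 5, d_13 = (467 - 5^2)/17 = 442/17 = 26, a_13 = floor((21 + 5)/26) = 1.
  m_14 = 26*1 - 5 = 21, d_14 = (467 - 21^2)/26 = 26/26 = 1, a_14 = floor((21 + 21)/1) = 42.
  m_15 = 1*42 - 21 = 21, d_15 = (467 - 21^2)/1 = 26/1 = 26: (m_15, d_15) = (m_1, d_1) = (21, 26), so from here the quotients repeat a_1, ..., a_14; the period length is 14.
So sqrt(467) = [21; (1, 1, 1, 1, 3, 3, 21, 3, 3, 1, 1, 1, 1, 42)] with period length k = 14.
k is even, so the fundamental solution of x^2 - 467y^2 = 1 is (p_{k-1}, q_{k-1}) = (p_13, q_13); compute convergents through index 13.
Convergents (p_i = a_i*p_{i-1} + p_{i-2}, q_i = a_i*q_{i-1} + q_{i-2} with p_{-2}=0, p_{-1}=1, q_{-2}=1, q_{-1}=0):
  i=0: a_0=21, p_0 = 21*1 + 0 = 21, q_0 = 21*0 + 1 = 1.
  i=1: a_1=1, p_1 = 1*21 + 1 = 22, q_1 = 1*1 + 0 = 1.
  i=2: a_2=1, p_2 = 1*22 + 21 = 43, q_2 = 1*1 + 1 = 2.
  i=3: a_3=1, p_3 = 1*43 + 22 = 65, q_3 = 1*2 + 1 = 3.
  i=4: a_4=1, p_4 = 1*65 + 43 = 108, q_4 = 1*3 + 2 = 5.
  i=5: a_5=3, p_5 = 3*108 + 65 = 389, q_5 = 3*5 + 3 = 18.
  i=6: a_6=3, p_6 = 3*389 + 108 = 1275, q_6 = 3*18 + 5 = 59.
  i=7: a_7=21, p_7 = 21*1275 + 389 = 27164, q_7 = 21*59 + 18 = 1257.
  i=8: a_8=3, p_8 = 3*27164 + 1275 = 82767, q_8 = 3*1257 + 59 = 3830.
  i=9: a_9=3, p_9 = 3*82767 + 27164 = 275465, q_9 = 3*3830 + 1257 = 12747.
  i=10: a_10=1, p_10 = 1*275465 + 82767 = 358232, q_10 = 1*12747 + 3830 = 16577.
  i=11: a_11=1, p_11 = 1*358232 + 275465 = 633697, q_11 = 1*16577 + 12747 = 29324.
  i=12: a_12=1, p_12 = 1*633697 + 358232 = 991929, q_12 = 1*29324 + 16577 = 45901.
  i=13: a_13=1, p_13 = 1*991929 + 633697 = 1625626, q_13 = 1*45901 + 29324 = 75225.
Check: 1625626^2 - 467*75225^2 = 2642659891876 - 2642659891875 = 1, so (x, y) = (1625626, 75225) solves the equation, and by the theorem it is the least positive solution.

(x, y) = (1625626, 75225)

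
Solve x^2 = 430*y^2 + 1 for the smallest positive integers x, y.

First expand sqrt(430) as a continued fraction. With x_i = (sqrt(430) + m_i)/d_i and (m_0, d_0) = (0, 1): a_0 = floor(sqrt(430)) = 20, since 20^2 = 400 <= 430 < 441 = 21^2.
Iterate m_{i+1} = d_i*a_i - m_i, d_{i+1} = (430 - m_{i+1}^2)/d_i, a_{i+1} = floor((a_0 + m_{i+1})/d_{i+1}):
  m_1 = 1*20 - 0 = 20, d_1 = (430 - 20^2)/1 = 30/1 = 30, a_1 = floor((20 + 20)/30) = 1.
  m_2 = 30*1 - 20 = 10, d_2 = (430 - 10^2)/30 = 330/30 = 11, a_2 = floor((20 + 10)/11) = 2.
  m_3 = 11*2 - 10 = 12, d_3 = (430 - 12^2)/11 = 286/11 = 26, a_3 = floor((20 + 12)/26) = 1.
  m_4 = 26*1 - 12 = 14, d_4 = (430 - 14^2)/26 = 234/26 = 9, a_4 = floor((20 + 14)/9) = 3.
  m_5 = 9*3 - 14 = 13, d_5 = (430 - 13^2)/9 = 261/9 = 29, a_5 = floor((20 + 13)/29) = 1.
  m_6 = 29*1 - 13 = 16, d_6 = (430 - 16^2)/29 = 174/29 = 6, a_6 = floor((20 + 16)/6) = 6.
  m_7 = 6*6 - 16 = 20, d_7 = (430 - 20^2)/6 = 30/6 = 5, a_7 = floor((20 + 20)/5) = 8.
  m_8 = 5*8 - 20 = 20, d_8 = (430 - 20^2)/5 = 30/5 = 6, a_8 = floor((20 + 20)/6) = 6.
  m_9 = 6*6 - 20 = 16, d_9 = (430 - 16^2)/6 = 174/6 = 29, a_9 = floor((20 + 16)/29) = 1.
  m_10 = 29*1 - 16 = 13, d_10 = (430 - 13^2)/29 = 261/29 = 9, a_10 = floor((20 + 13)/9) = 3.
  m_11 = 9*3 - 13 = 14, d_11 = (430 - 14^2)/9 = 234/9 = 26, a_11 = floor((20 + 14)/26) = 1.
  m_12 = 26*1 - 14 = 12, d_12 = (430 - 12^2)/26 = 286/26 = 11, a_12 = floor((20 + 12)/11) = 2.
  m_13 = 11*2 - 12 = 10, d_13 = (430 - 10^2)/11 = 330/11 = 30, a_13 = floor((20 + 10)/30) = 1.
  m_14 = 30*1 - 10 = 20, d_14 = (430 - 20^2)/30 = 30/30 = 1, a_14 = floor((20 + 20)/1) = 40.
  m_15 = 1*40 - 20 = 20, d_15 = (430 - 20^2)/1 = 30/1 = 30: (m_15, d_15) = (m_1, d_1) = (20, 30), so from here the quotients repeat a_1, ..., a_14; the period length is 14.
So sqrt(430) = [20; (1, 2, 1, 3, 1, 6, 8, 6, 1, 3, 1, 2, 1, 40)] with period length k = 14.
k is even, so the fundamental solution of x^2 - 430y^2 = 1 is (p_{k-1}, q_{k-1}) = (p_13, q_13); compute convergents through index 13.
Convergents (p_i = a_i*p_{i-1} + p_{i-2}, q_i = a_i*q_{i-1} + q_{i-2} with p_{-2}=0, p_{-1}=1, q_{-2}=1, q_{-1}=0):
  i=0: a_0=20, p_0 = 20*1 + 0 = 20, q_0 = 20*0 + 1 = 1.
  i=1: a_1=1, p_1 = 1*20 + 1 = 21, q_1 = 1*1 + 0 = 1.
  i=2: a_2=2, p_2 = 2*21 + 20 = 62, q_2 = 2*1 + 1 = 3.
  i=3: a_3=1, p_3 = 1*62 + 21 = 83, q_3 = 1*3 + 1 = 4.
  i=4: a_4=3, p_4 = 3*83 + 62 = 311, q_4 = 3*4 + 3 = 15.
  i=5: a_5=1, p_5 = 1*311 + 83 = 394, q_5 = 1*15 + 4 = 19.
  i=6: a_6=6, p_6 = 6*394 + 311 = 2675, q_6 = 6*19 + 15 = 129.
  i=7: a_7=8, p_7 = 8*2675 + 394 = 21794, q_7 = 8*129 + 19 = 1051.
  i=8: a_8=6, p_8 = 6*21794 + 2675 = 133439, q_8 = 6*1051 + 129 = 6435.
  i=9: a_9=1, p_9 = 1*133439 + 21794 = 155233, q_9 = 1*6435 + 1051 = 7486.
  i=10: a_10=3, p_10 = 3*155233 + 133439 = 599138, q_10 = 3*7486 + 6435 = 28893.
  i=11: a_11=1, p_11 = 1*599138 + 155233 = 754371, q_11 = 1*28893 + 7486 = 36379.
  i=12: a_12=2, p_12 = 2*754371 + 599138 = 2107880, q_12 = 2*36379 + 28893 = 101651.
  i=13: a_13=1, p_13 = 1*2107880 + 754371 = 2862251, q_13 = 1*101651 + 36379 = 138030.
Check: 2862251^2 - 430*138030^2 = 8192480787001 - 8192480787000 = 1, so (x, y) = (2862251, 138030) solves the equation, and by the theorem it is the least positive solution.

(x, y) = (2862251, 138030)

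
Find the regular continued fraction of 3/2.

Run the Euclidean algorithm on 3 and 2; the successive quotients are the partial quotients a_0, a_1, ... (each step inverts the fractional part left over by the previous one):
  3 = 1*2 + 1, so a_0 = 1.
  2 = 2*1 + 0, so a_1 = 2.
The remainder reaches 0 after 2 divisions, so the expansion has 2 partial quotients, read off in order.

[1; 2]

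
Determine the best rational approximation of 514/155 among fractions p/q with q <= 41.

Expand x = 514/155 as a continued fraction with the Euclidean algorithm:
  514 = 3*155 + 49, so a_0 = 3.
  155 = 3*49 + 8, so a_1 = 3.
  49 = 6*8 + 1, so a_2 = 6.
  8 = 8*1 + 0, so a_3 = 8.
so x = [3; 3, 6, 8].
Convergents (p_i = a_i*p_{i-1} + p_{i-2}, q_i = a_i*q_{i-1} + q_{i-2} with p_{-2}=0, p_{-1}=1, q_{-2}=1, q_{-1}=0), until the denominator exceeds 41:
  i=0: a_0=3, p_0 = 3*1 + 0 = 3, q_0 = 3*0 + 1 = 1.
  i=1: a_1=3, p_1 = 3*3 + 1 = 10, q_1 = 3*1 + 0 = 3.
  i=2: a_2=6, p_2 = 6*10 + 3 = 63, q_2 = 6*3 + 1 = 19.
  i=3: a_3=8, p_3 = 8*63 + 10 = 514, q_3 = 8*19 + 3 = 155.
q_3 = 155 > 41, so the last convergent with denominator <= 41 is p_2/q_2 = 63/19.
The closest fraction with denominator <= 41 is either p_2/q_2 or the intermediate fraction (k*p_2 + p_1)/(k*q_2 + q_1) with the largest k >= 1 whose denominator stays <= 41; these approach x as k grows, and every other convergent or intermediate fraction in range is farther away.
Largest k: floor((41 - q_1)/q_2) = floor((41 - 3)/19) = 2.
That gives (2*63 + 10)/(2*19 + 3) = 136/41.
Compare the errors: |x - 63/19| = |514*19 - 63*155|/(155*19) = 1/2945, and |x - 136/41| = |514*41 - 136*155|/(155*41) = 6/6355.
Cross-multiplying, 1*6355 = 6355 < 17670 = 6*2945, so 1/2945 is smaller: the convergent 63/19 is closer to x than 136/41.

63/19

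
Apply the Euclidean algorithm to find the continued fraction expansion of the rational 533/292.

Run the Euclidean algorithm on 533 and 292; the successive quotients are the partial quotients a_0, a_1, ... (each step inverts the fractional part left over by the previous one):
  533 = 1*292 + 241, so a_0 = 1.
  292 = 1*241 + 51, so a_1 = 1.
  241 = 4*51 + 37, so a_2 = 4.
  51 = 1*37 + 14, so a_3 = 1.
  37 = 2*14 + 9, so a_4 = 2.
  14 = 1*9 + 5, so a_5 = 1.
  9 = 1*5 + 4, so a_6 = 1.
  5 = 1*4 + 1, so a_7 = 1.
  4 = 4*1 + 0, so a_8 = 4.
The remainder reaches 0 after 9 divisions, so the expansion has 9 partial quotients, read off in order.

[1; 1, 4, 1, 2, 1, 1, 1, 4]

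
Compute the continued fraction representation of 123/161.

Run the Euclidean algorithm on 123 and 161; the successive quotients are the partial quotients a_0, a_1, ... (each step inverts the fractional part left over by the previous one):
  123 = 0*161 + 123, so a_0 = 0.
  161 = 1*123 + 38, so a_1 = 1.
  123 = 3*38 + 9, so a_2 = 3.
  38 = 4*9 + 2, so a_3 = 4.
  9 = 4*2 + 1, so a_4 = 4.
  2 = 2*1 + 0, so a_5 = 2.
The remainder reaches 0 after 6 divisions, so the expansion has 6 partial quotients, read off in order.

[0; 1, 3, 4, 4, 2]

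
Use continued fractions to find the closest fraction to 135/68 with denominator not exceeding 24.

Expand x = 135/68 as a continued fraction with the Euclidean algorithm:
  135 = 1*68 + 67, so a_0 = 1.
  68 = 1*67 + 1, so a_1 = 1.
  67 = 67*1 + 0, so a_2 = 67.
so x = [1; 1, 67].
Convergents (p_i = a_i*p_{i-1} + p_{i-2}, q_i = a_i*q_{i-1} + q_{i-2} with p_{-2}=0, p_{-1}=1, q_{-2}=1, q_{-1}=0), until the denominator exceeds 24:
  i=0: a_0=1, p_0 = 1*1 + 0 = 1, q_0 = 1*0 + 1 = 1.
  i=1: a_1=1, p_1 = 1*1 + 1 = 2, q_1 = 1*1 + 0 = 1.
  i=2: a_2=67, p_2 = 67*2 + 1 = 135, q_2 = 67*1 + 1 = 68.
q_2 = 68 > 24, so the last convergent with denominator <= 24 is p_1/q_1 = 2/1.
The closest fraction with denominator <= 24 is either p_1/q_1 or the intermediate fraction (k*p_1 + p_0)/(k*q_1 + q_0) with the largest k >= 1 whose denominator stays <= 24; these approach x as k grows, and every other convergent or intermediate fraction in range is farther away.
Largest k: floor((24 - q_0)/q_1) = floor((24 - 1)/1) = 23.
That gives (23*2 + 1)/(23*1 + 1) = 47/24.
Compare the errors: |x - 2/1| = |135*1 - 2*68|/(68*1) = 1/68, and |x - 47/24| = |135*24 - 47*68|/(68*24) = 44/1632.
Cross-multiplying, 1*1632 = 1632 < 2992 = 44*68, so 1/68 is smaller: the convergent 2/1 is closer to x than 47/24.

2/1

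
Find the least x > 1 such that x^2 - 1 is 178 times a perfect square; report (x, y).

First expand sqrt(178) as a continued fraction. With x_i = (sqrt(178) + m_i)/d_i and (m_0, d_0) = (0, 1): a_0 = floor(sqrt(178)) = 13, since 13^2 = 169 <= 178 < 196 = 14^2.
Iterate m_{i+1} = d_i*a_i - m_i, d_{i+1} = (178 - m_{i+1}^2)/d_i, a_{i+1} = floor((a_0 + m_{i+1})/d_{i+1}):
  m_1 = 1*13 - 0 = 13, d_1 = (178 - 13^2)/1 = 9/1 = 9, a_1 = floor((13 + 13)/9) = 2.
  m_2 = 9*2 - 13 = 5, d_2 = (178 - 5^2)/9 = 153/9 = 17, a_2 = floor((13 + 5)/17) = 1.
  m_3 = 17*1 - 5 = 12, d_3 = (178 - 12^2)/17 = 34/17 = 2, a_3 = floor((13 + 12)/2) = 12.
  m_4 = 2*12 - 12 = 12, d_4 = (178 - 12^2)/2 = 34/2 = 17, a_4 = floor((13 + 12)/17) = 1.
  m_5 = 17*1 - 12 = 5, d_5 = (178 - 5^2)/17 = 153/17 = 9, a_5 = floor((13 + 5)/9) = 2.
  m_6 = 9*2 - 5 = 13, d_6 = (178 - 13^2)/9 = 9/9 = 1, a_6 = floor((13 + 13)/1) = 26.
  m_7 = 1*26 - 13 = 13, d_7 = (178 - 13^2)/1 = 9/1 = 9: (m_7, d_7) = (m_1, d_1) = (13, 9), so from here the quotients repeat a_1, ..., a_6; the period length is 6.
So sqrt(178) = [13; (2, 1, 12, 1, 2, 26)] with period length k = 6.
k is even, so the fundamental solution of x^2 - 178y^2 = 1 is (p_{k-1}, q_{k-1}) = (p_5, q_5); compute convergents through index 5.
Convergents (p_i = a_i*p_{i-1} + p_{i-2}, q_i = a_i*q_{i-1} + q_{i-2} with p_{-2}=0, p_{-1}=1, q_{-2}=1, q_{-1}=0):
  i=0: a_0=13, p_0 = 13*1 + 0 = 13, q_0 = 13*0 + 1 = 1.
  i=1: a_1=2, p_1 = 2*13 + 1 = 27, q_1 = 2*1 + 0 = 2.
  i=2: a_2=1, p_2 = 1*27 + 13 = 40, q_2 = 1*2 + 1 = 3.
  i=3: a_3=12, p_3 = 12*40 + 27 = 507, q_3 = 12*3 + 2 = 38.
  i=4: a_4=1, p_4 = 1*507 + 40 = 547, q_4 = 1*38 + 3 = 41.
  i=5: a_5=2, p_5 = 2*547 + 507 = 1601, q_5 = 2*41 + 38 = 120.
Check: 1601^2 - 178*120^2 = 2563201 - 2563200 = 1, so (x, y) = (1601, 120) solves the equation, and by the theorem it is the least positive solution.

(x, y) = (1601, 120)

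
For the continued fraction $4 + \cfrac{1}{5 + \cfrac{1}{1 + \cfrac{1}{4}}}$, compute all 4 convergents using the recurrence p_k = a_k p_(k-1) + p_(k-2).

Using the convergent recurrence p_i = a_i*p_{i-1} + p_{i-2}, q_i = a_i*q_{i-1} + q_{i-2} with p_{-2}=0, p_{-1}=1, q_{-2}=1, q_{-1}=0:
  i=0: a_0=4, p_0 = 4*1 + 0 = 4, q_0 = 4*0 + 1 = 1.
  i=1: a_1=5, p_1 = 5*4 + 1 = 21, q_1 = 5*1 + 0 = 5.
  i=2: a_2=1, p_2 = 1*21 + 4 = 25, q_2 = 1*5 + 1 = 6.
  i=3: a_3=4, p_3 = 4*25 + 21 = 121, q_3 = 4*6 + 5 = 29.

4/1, 21/5, 25/6, 121/29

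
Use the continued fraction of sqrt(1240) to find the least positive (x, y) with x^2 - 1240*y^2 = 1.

(x, y) = (848719, 24102)

First expand sqrt(1240) as a continued fraction. With x_i = (sqrt(1240) + m_i)/d_i and (m_0, d_0) = (0, 1): a_0 = floor(sqrt(1240)) = 35, since 35^2 = 1225 <= 1240 < 1296 = 36^2.
Iterate m_{i+1} = d_i*a_i - m_i, d_{i+1} = (1240 - m_{i+1}^2)/d_i, a_{i+1} = floor((a_0 + m_{i+1})/d_{i+1}):
  m_1 = 1*35 - 0 = 35, d_1 = (1240 - 35^2)/1 = 15/1 = 15, a_1 = floor((35 + 35)/15) = 4.
  m_2 = 15*4 - 35 = 25, d_2 = (1240 - 25^2)/15 = 615/15 = 41, a_2 = floor((35 + 25)/41) = 1.
  m_3 = 41*1 - 25 = 16, d_3 = (1240 - 16^2)/41 = 984/41 = 24, a_3 = floor((35 + 16)/24) = 2.
  m_4 = 24*2 - 16 = 32, d_4 = (1240 - 32^2)/24 = 216/24 = 9, a_4 = floor((35 + 32)/9) = 7.
  m_5 = 9*7 - 32 = 31, d_5 = (1240 - 31^2)/9 = 279/9 = 31, a_5 = floor((35 + 31)/31) = 2.
  m_6 = 31*2 - 31 = 31, d_6 = (1240 - 31^2)/31 = 279/31 = 9, a_6 = floor((35 + 31)/9) = 7.
  m_7 = 9*7 - 31 = 32, d_7 = (1240 - 32^2)/9 = 216/9 = 24, a_7 = floor((35 + 32)/24) = 2.
  m_8 = 24*2 - 32 = 16, d_8 = (1240 - 16^2)/24 = 984/24 = 41, a_8 = floor((35 + 16)/41) = 1.
  m_9 = 41*1 - 16 = 25, d_9 = (1240 - 25^2)/41 = 615/41 = 15, a_9 = floor((35 + 25)/15) = 4.
  m_10 = 15*4 - 25 = 35, d_10 = (1240 - 35^2)/15 = 15/15 = 1, a_10 = floor((35 + 35)/1) = 70.
  m_11 = 1*70 - 35 = 35, d_11 = (1240 - 35^2)/1 = 15/1 = 15: (m_11, d_11) = (m_1, d_1) = (35, 15), so from here the quotients repeat a_1, ..., a_10; the period length is 10.
So sqrt(1240) = [35; (4, 1, 2, 7, 2, 7, 2, 1, 4, 70)] with period length k = 10.
k is even, so the fundamental solution of x^2 - 1240y^2 = 1 is (p_{k-1}, q_{k-1}) = (p_9, q_9); compute convergents through index 9.
Convergents (p_i = a_i*p_{i-1} + p_{i-2}, q_i = a_i*q_{i-1} + q_{i-2} with p_{-2}=0, p_{-1}=1, q_{-2}=1, q_{-1}=0):
  i=0: a_0=35, p_0 = 35*1 + 0 = 35, q_0 = 35*0 + 1 = 1.
  i=1: a_1=4, p_1 = 4*35 + 1 = 141, q_1 = 4*1 + 0 = 4.
  i=2: a_2=1, p_2 = 1*141 + 35 = 176, q_2 = 1*4 + 1 = 5.
  i=3: a_3=2, p_3 = 2*176 + 141 = 493, q_3 = 2*5 + 4 = 14.
  i=4: a_4=7, p_4 = 7*493 + 176 = 3627, q_4 = 7*14 + 5 = 103.
  i=5: a_5=2, p_5 = 2*3627 + 493 = 7747, q_5 = 2*103 + 14 = 220.
  i=6: a_6=7, p_6 = 7*7747 + 3627 = 57856, q_6 = 7*220 + 103 = 1643.
  i=7: a_7=2, p_7 = 2*57856 + 7747 = 123459, q_7 = 2*1643 + 220 = 3506.
  i=8: a_8=1, p_8 = 1*123459 + 57856 = 181315, q_8 = 1*3506 + 1643 = 5149.
  i=9: a_9=4, p_9 = 4*181315 + 123459 = 848719, q_9 = 4*5149 + 3506 = 24102.
Check: 848719^2 - 1240*24102^2 = 720323940961 - 720323940960 = 1, so (x, y) = (848719, 24102) solves the equation, and by the theorem it is the least positive solution.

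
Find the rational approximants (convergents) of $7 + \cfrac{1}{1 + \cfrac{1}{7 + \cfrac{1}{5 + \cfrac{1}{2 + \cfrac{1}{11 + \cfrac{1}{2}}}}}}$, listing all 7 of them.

7/1, 8/1, 63/8, 323/41, 709/90, 8122/1031, 16953/2152

Using the convergent recurrence p_i = a_i*p_{i-1} + p_{i-2}, q_i = a_i*q_{i-1} + q_{i-2} with p_{-2}=0, p_{-1}=1, q_{-2}=1, q_{-1}=0:
  i=0: a_0=7, p_0 = 7*1 + 0 = 7, q_0 = 7*0 + 1 = 1.
  i=1: a_1=1, p_1 = 1*7 + 1 = 8, q_1 = 1*1 + 0 = 1.
  i=2: a_2=7, p_2 = 7*8 + 7 = 63, q_2 = 7*1 + 1 = 8.
  i=3: a_3=5, p_3 = 5*63 + 8 = 323, q_3 = 5*8 + 1 = 41.
  i=4: a_4=2, p_4 = 2*323 + 63 = 709, q_4 = 2*41 + 8 = 90.
  i=5: a_5=11, p_5 = 11*709 + 323 = 8122, q_5 = 11*90 + 41 = 1031.
  i=6: a_6=2, p_6 = 2*8122 + 709 = 16953, q_6 = 2*1031 + 90 = 2152.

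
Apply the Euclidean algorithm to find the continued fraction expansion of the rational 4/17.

[0; 4, 4]

Run the Euclidean algorithm on 4 and 17; the successive quotients are the partial quotients a_0, a_1, ... (each step inverts the fractional part left over by the previous one):
  4 = 0*17 + 4, so a_0 = 0.
  17 = 4*4 + 1, so a_1 = 4.
  4 = 4*1 + 0, so a_2 = 4.
The remainder reaches 0 after 3 divisions, so the expansion has 3 partial quotients, read off in order.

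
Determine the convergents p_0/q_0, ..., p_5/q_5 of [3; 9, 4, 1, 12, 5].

Using the convergent recurrence p_i = a_i*p_{i-1} + p_{i-2}, q_i = a_i*q_{i-1} + q_{i-2} with p_{-2}=0, p_{-1}=1, q_{-2}=1, q_{-1}=0:
  i=0: a_0=3, p_0 = 3*1 + 0 = 3, q_0 = 3*0 + 1 = 1.
  i=1: a_1=9, p_1 = 9*3 + 1 = 28, q_1 = 9*1 + 0 = 9.
  i=2: a_2=4, p_2 = 4*28 + 3 = 115, q_2 = 4*9 + 1 = 37.
  i=3: a_3=1, p_3 = 1*115 + 28 = 143, q_3 = 1*37 + 9 = 46.
  i=4: a_4=12, p_4 = 12*143 + 115 = 1831, q_4 = 12*46 + 37 = 589.
  i=5: a_5=5, p_5 = 5*1831 + 143 = 9298, q_5 = 5*589 + 46 = 2991.

3/1, 28/9, 115/37, 143/46, 1831/589, 9298/2991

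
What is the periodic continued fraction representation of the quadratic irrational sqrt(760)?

Write x_i = (sqrt(760) + m_i)/d_i with (m_0, d_0) = (0, 1). a_0 = floor(sqrt(760)) = 27, since 27^2 = 729 <= 760 < 784 = 28^2.
Iterate m_{i+1} = d_i*a_i - m_i, d_{i+1} = (760 - m_{i+1}^2)/d_i, a_{i+1} = floor((a_0 + m_{i+1})/d_{i+1}):
  m_1 = 1*27 - 0 = 27, d_1 = (760 - 27^2)/1 = 31/1 = 31, a_1 = floor((27 + 27)/31) = 1.
  m_2 = 31*1 - 27 = 4, d_2 = (760 - 4^2)/31 = 744/31 = 24, a_2 = floor((27 + 4)/24) = 1.
  m_3 = 24*1 - 4 = 20, d_3 = (760 - 20^2)/24 = 360/24 = 15, a_3 = floor((27 + 20)/15) = 3.
  m_4 = 15*3 - 20 = 25, d_4 = (760 - 25^2)/15 = 135/15 = 9, a_4 = floor((27 + 25)/9) = 5.
  m_5 = 9*5 - 25 = 20, d_5 = (760 - 20^2)/9 = 360/9 = 40, a_5 = floor((27 + 20)/40) = 1.
  m_6 = 40*1 - 20 = 20, d_6 = (760 - 20^2)/40 = 360/40 = 9, a_6 = floor((27 + 20)/9) = 5.
  m_7 = 9*5 - 20 = 25, d_7 = (760 - 25^2)/9 = 135/9 = 15, a_7 = floor((27 + 25)/15) = 3.
  m_8 = 15*3 - 25 = 20, d_8 = (760 - 20^2)/15 = 360/15 = 24, a_8 = floor((27 + 20)/24) = 1.
  m_9 = 24*1 - 20 = 4, d_9 = (760 - 4^2)/24 = 744/24 = 31, a_9 = floor((27 + 4)/31) = 1.
  m_10 = 31*1 - 4 = 27, d_10 = (760 - 27^2)/31 = 31/31 = 1, a_10 = floor((27 + 27)/1) = 54.
  m_11 = 1*54 - 27 = 27, d_11 = (760 - 27^2)/1 = 31/1 = 31: (m_11, d_11) = (m_1, d_1) = (27, 31), so from here the quotients repeat a_1, ..., a_10; the period length is 10.
Hence the expansion of sqrt(760) is a_0 = 27 followed by the repeating block 1, 1, 3, 5, 1, 5, 3, 1, 1, 54 (period 10).

[27; (1, 1, 3, 5, 1, 5, 3, 1, 1, 54)]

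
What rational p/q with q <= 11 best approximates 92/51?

9/5

Expand x = 92/51 as a continued fraction with the Euclidean algorithm:
  92 = 1*51 + 41, so a_0 = 1.
  51 = 1*41 + 10, so a_1 = 1.
  41 = 4*10 + 1, so a_2 = 4.
  10 = 10*1 + 0, so a_3 = 10.
so x = [1; 1, 4, 10].
Convergents (p_i = a_i*p_{i-1} + p_{i-2}, q_i = a_i*q_{i-1} + q_{i-2} with p_{-2}=0, p_{-1}=1, q_{-2}=1, q_{-1}=0), until the denominator exceeds 11:
  i=0: a_0=1, p_0 = 1*1 + 0 = 1, q_0 = 1*0 + 1 = 1.
  i=1: a_1=1, p_1 = 1*1 + 1 = 2, q_1 = 1*1 + 0 = 1.
  i=2: a_2=4, p_2 = 4*2 + 1 = 9, q_2 = 4*1 + 1 = 5.
  i=3: a_3=10, p_3 = 10*9 + 2 = 92, q_3 = 10*5 + 1 = 51.
q_3 = 51 > 11, so the last convergent with denominator <= 11 is p_2/q_2 = 9/5.
The closest fraction with denominator <= 11 is either p_2/q_2 or the intermediate fraction (k*p_2 + p_1)/(k*q_2 + q_1) with the largest k >= 1 whose denominator stays <= 11; these approach x as k grows, and every other convergent or intermediate fraction in range is farther away.
Largest k: floor((11 - q_1)/q_2) = floor((11 - 1)/5) = 2.
That gives (2*9 + 2)/(2*5 + 1) = 20/11.
Compare the errors: |x - 9/5| = |92*5 - 9*51|/(51*5) = 1/255, and |x - 20/11| = |92*11 - 20*51|/(51*11) = 8/561.
Cross-multiplying, 1*561 = 561 < 2040 = 8*255, so 1/255 is smaller: the convergent 9/5 is closer to x than 20/11.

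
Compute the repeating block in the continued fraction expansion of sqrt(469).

[21; (1, 1, 1, 10, 6, 10, 1, 1, 1, 42)]

Write x_i = (sqrt(469) + m_i)/d_i with (m_0, d_0) = (0, 1). a_0 = floor(sqrt(469)) = 21, since 21^2 = 441 <= 469 < 484 = 22^2.
Iterate m_{i+1} = d_i*a_i - m_i, d_{i+1} = (469 - m_{i+1}^2)/d_i, a_{i+1} = floor((a_0 + m_{i+1})/d_{i+1}):
  m_1 = 1*21 - 0 = 21, d_1 = (469 - 21^2)/1 = 28/1 = 28, a_1 = floor((21 + 21)/28) = 1.
  m_2 = 28*1 - 21 = 7, d_2 = (469 - 7^2)/28 = 420/28 = 15, a_2 = floor((21 + 7)/15) = 1.
  m_3 = 15*1 - 7 = 8, d_3 = (469 - 8^2)/15 = 405/15 = 27, a_3 = floor((21 + 8)/27) = 1.
  m_4 = 27*1 - 8 = 19, d_4 = (469 - 19^2)/27 = 108/27 = 4, a_4 = floor((21 + 19)/4) = 10.
  m_5 = 4*10 - 19 = 21, d_5 = (469 - 21^2)/4 = 28/4 = 7, a_5 = floor((21 + 21)/7) = 6.
  m_6 = 7*6 - 21 = 21, d_6 = (469 - 21^2)/7 = 28/7 = 4, a_6 = floor((21 + 21)/4) = 10.
  m_7 = 4*10 - 21 = 19, d_7 = (469 - 19^2)/4 = 108/4 = 27, a_7 = floor((21 + 19)/27) = 1.
  m_8 = 27*1 - 19 = 8, d_8 = (469 - 8^2)/27 = 405/27 = 15, a_8 = floor((21 + 8)/15) = 1.
  m_9 = 15*1 - 8 = 7, d_9 = (469 - 7^2)/15 = 420/15 = 28, a_9 = floor((21 + 7)/28) = 1.
  m_10 = 28*1 - 7 = 21, d_10 = (469 - 21^2)/28 = 28/28 = 1, a_10 = floor((21 + 21)/1) = 42.
  m_11 = 1*42 - 21 = 21, d_11 = (469 - 21^2)/1 = 28/1 = 28: (m_11, d_11) = (m_1, d_1) = (21, 28), so from here the quotients repeat a_1, ..., a_10; the period length is 10.
Hence the expansion of sqrt(469) is a_0 = 21 followed by the repeating block 1, 1, 1, 10, 6, 10, 1, 1, 1, 42 (period 10).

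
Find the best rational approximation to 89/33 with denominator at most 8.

Expand x = 89/33 as a continued fraction with the Euclidean algorithm:
  89 = 2*33 + 23, so a_0 = 2.
  33 = 1*23 + 10, so a_1 = 1.
  23 = 2*10 + 3, so a_2 = 2.
  10 = 3*3 + 1, so a_3 = 3.
  3 = 3*1 + 0, so a_4 = 3.
so x = [2; 1, 2, 3, 3].
Convergents (p_i = a_i*p_{i-1} + p_{i-2}, q_i = a_i*q_{i-1} + q_{i-2} with p_{-2}=0, p_{-1}=1, q_{-2}=1, q_{-1}=0), until the denominator exceeds 8:
  i=0: a_0=2, p_0 = 2*1 + 0 = 2, q_0 = 2*0 + 1 = 1.
  i=1: a_1=1, p_1 = 1*2 + 1 = 3, q_1 = 1*1 + 0 = 1.
  i=2: a_2=2, p_2 = 2*3 + 2 = 8, q_2 = 2*1 + 1 = 3.
  i=3: a_3=3, p_3 = 3*8 + 3 = 27, q_3 = 3*3 + 1 = 10.
q_3 = 10 > 8, so the last convergent with denominator <= 8 is p_2/q_2 = 8/3.
The closest fraction with denominator <= 8 is either p_2/q_2 or the intermediate fraction (k*p_2 + p_1)/(k*q_2 + q_1) with the largest k >= 1 whose denominator stays <= 8; these approach x as k grows, and every other convergent or intermediate fraction in range is farther away.
Largest k: floor((8 - q_1)/q_2) = floor((8 - 1)/3) = 2.
That gives (2*8 + 3)/(2*3 + 1) = 19/7.
Compare the errors: |x - 8/3| = |89*3 - 8*33|/(33*3) = 3/99, and |x - 19/7| = |89*7 - 19*33|/(33*7) = 4/231.
Cross-multiplying, 4*99 = 396 < 693 = 3*231, so 4/231 is smaller: the intermediate fraction 19/7 is closer to x than 8/3.

19/7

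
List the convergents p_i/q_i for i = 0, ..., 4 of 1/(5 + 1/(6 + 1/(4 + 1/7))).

Using the convergent recurrence p_i = a_i*p_{i-1} + p_{i-2}, q_i = a_i*q_{i-1} + q_{i-2} with p_{-2}=0, p_{-1}=1, q_{-2}=1, q_{-1}=0:
  i=0: a_0=0, p_0 = 0*1 + 0 = 0, q_0 = 0*0 + 1 = 1.
  i=1: a_1=5, p_1 = 5*0 + 1 = 1, q_1 = 5*1 + 0 = 5.
  i=2: a_2=6, p_2 = 6*1 + 0 = 6, q_2 = 6*5 + 1 = 31.
  i=3: a_3=4, p_3 = 4*6 + 1 = 25, q_3 = 4*31 + 5 = 129.
  i=4: a_4=7, p_4 = 7*25 + 6 = 181, q_4 = 7*129 + 31 = 934.

0/1, 1/5, 6/31, 25/129, 181/934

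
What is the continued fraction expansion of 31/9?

[3; 2, 4]

Run the Euclidean algorithm on 31 and 9; the successive quotients are the partial quotients a_0, a_1, ... (each step inverts the fractional part left over by the previous one):
  31 = 3*9 + 4, so a_0 = 3.
  9 = 2*4 + 1, so a_1 = 2.
  4 = 4*1 + 0, so a_2 = 4.
The remainder reaches 0 after 3 divisions, so the expansion has 3 partial quotients, read off in order.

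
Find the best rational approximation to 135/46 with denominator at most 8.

23/8

Expand x = 135/46 as a continued fraction with the Euclidean algorithm:
  135 = 2*46 + 43, so a_0 = 2.
  46 = 1*43 + 3, so a_1 = 1.
  43 = 14*3 + 1, so a_2 = 14.
  3 = 3*1 + 0, so a_3 = 3.
so x = [2; 1, 14, 3].
Convergents (p_i = a_i*p_{i-1} + p_{i-2}, q_i = a_i*q_{i-1} + q_{i-2} with p_{-2}=0, p_{-1}=1, q_{-2}=1, q_{-1}=0), until the denominator exceeds 8:
  i=0: a_0=2, p_0 = 2*1 + 0 = 2, q_0 = 2*0 + 1 = 1.
  i=1: a_1=1, p_1 = 1*2 + 1 = 3, q_1 = 1*1 + 0 = 1.
  i=2: a_2=14, p_2 = 14*3 + 2 = 44, q_2 = 14*1 + 1 = 15.
q_2 = 15 > 8, so the last convergent with denominator <= 8 is p_1/q_1 = 3/1.
The closest fraction with denominator <= 8 is either p_1/q_1 or the intermediate fraction (k*p_1 + p_0)/(k*q_1 + q_0) with the largest k >= 1 whose denominator stays <= 8; these approach x as k grows, and every other convergent or intermediate fraction in range is farther away.
Largest k: floor((8 - q_0)/q_1) = floor((8 - 1)/1) = 7.
That gives (7*3 + 2)/(7*1 + 1) = 23/8.
Compare the errors: |x - 3/1| = |135*1 - 3*46|/(46*1) = 3/46, and |x - 23/8| = |135*8 - 23*46|/(46*8) = 22/368.
Cross-multiplying, 22*46 = 1012 < 1104 = 3*368, so 22/368 is smaller: the intermediate fraction 23/8 is closer to x than 3/1.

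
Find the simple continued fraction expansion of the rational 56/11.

Run the Euclidean algorithm on 56 and 11; the successive quotients are the partial quotients a_0, a_1, ... (each step inverts the fractional part left over by the previous one):
  56 = 5*11 + 1, so a_0 = 5.
  11 = 11*1 + 0, so a_1 = 11.
The remainder reaches 0 after 2 divisions, so the expansion has 2 partial quotients, read off in order.

[5; 11]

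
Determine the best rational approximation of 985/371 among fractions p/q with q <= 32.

Expand x = 985/371 as a continued fraction with the Euclidean algorithm:
  985 = 2*371 + 243, so a_0 = 2.
  371 = 1*243 + 128, so a_1 = 1.
  243 = 1*128 + 115, so a_2 = 1.
  128 = 1*115 + 13, so a_3 = 1.
  115 = 8*13 + 11, so a_4 = 8.
  13 = 1*11 + 2, so a_5 = 1.
  11 = 5*2 + 1, so a_6 = 5.
  2 = 2*1 + 0, so a_7 = 2.
so x = [2; 1, 1, 1, 8, 1, 5, 2].
Convergents (p_i = a_i*p_{i-1} + p_{i-2}, q_i = a_i*q_{i-1} + q_{i-2} with p_{-2}=0, p_{-1}=1, q_{-2}=1, q_{-1}=0), until the denominator exceeds 32:
  i=0: a_0=2, p_0 = 2*1 + 0 = 2, q_0 = 2*0 + 1 = 1.
  i=1: a_1=1, p_1 = 1*2 + 1 = 3, q_1 = 1*1 + 0 = 1.
  i=2: a_2=1, p_2 = 1*3 + 2 = 5, q_2 = 1*1 + 1 = 2.
  i=3: a_3=1, p_3 = 1*5 + 3 = 8, q_3 = 1*2 + 1 = 3.
  i=4: a_4=8, p_4 = 8*8 + 5 = 69, q_4 = 8*3 + 2 = 26.
  i=5: a_5=1, p_5 = 1*69 + 8 = 77, q_5 = 1*26 + 3 = 29.
  i=6: a_6=5, p_6 = 5*77 + 69 = 454, q_6 = 5*29 + 26 = 171.
q_6 = 171 > 32, so the last convergent with denominator <= 32 is p_5/q_5 = 77/29.
The closest fraction with denominator <= 32 is either p_5/q_5 or the intermediate fraction (k*p_5 + p_4)/(k*q_5 + q_4) with the largest k >= 1 whose denominator stays <= 32; these approach x as k grows, and every other convergent or intermediate fraction in range is farther away.
Largest k: floor((32 - q_4)/q_5) = floor((32 - 26)/29) = 0.
Since k = 0, no intermediate fraction beyond p_5/q_5 has denominator <= 32, so the convergent 77/29 is the closest (its error is |985*29 - 77*371|/(371*29) = 2/10759).

77/29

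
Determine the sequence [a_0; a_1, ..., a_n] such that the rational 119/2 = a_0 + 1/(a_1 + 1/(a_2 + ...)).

Run the Euclidean algorithm on 119 and 2; the successive quotients are the partial quotients a_0, a_1, ... (each step inverts the fractional part left over by the previous one):
  119 = 59*2 + 1, so a_0 = 59.
  2 = 2*1 + 0, so a_1 = 2.
The remainder reaches 0 after 2 divisions, so the expansion has 2 partial quotients, read off in order.

[59; 2]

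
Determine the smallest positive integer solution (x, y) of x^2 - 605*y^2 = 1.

First expand sqrt(605) as a continued fraction. With x_i = (sqrt(605) + m_i)/d_i and (m_0, d_0) = (0, 1): a_0 = floor(sqrt(605)) = 24, since 24^2 = 576 <= 605 < 625 = 25^2.
Iterate m_{i+1} = d_i*a_i - m_i, d_{i+1} = (605 - m_{i+1}^2)/d_i, a_{i+1} = floor((a_0 + m_{i+1})/d_{i+1}):
  m_1 = 1*24 - 0 = 24, d_1 = (605 - 24^2)/1 = 29/1 = 29, a_1 = floor((24 + 24)/29) = 1.
  m_2 = 29*1 - 24 = 5, d_2 = (605 - 5^2)/29 = 580/29 = 20, a_2 = floor((24 + 5)/20) = 1.
  m_3 = 20*1 - 5 = 15, d_3 = (605 - 15^2)/20 = 380/20 = 19, a_3 = floor((24 + 15)/19) = 2.
  m_4 = 19*2 - 15 = 23, d_4 = (605 - 23^2)/19 = 76/19 = 4, a_4 = floor((24 + 23)/4) = 11.
  m_5 = 4*11 - 23 = 21, d_5 = (605 - 21^2)/4 = 164/4 = 41, a_5 = floor((24 + 21)/41) = 1.
  m_6 = 41*1 - 21 = 20, d_6 = (605 - 20^2)/41 = 205/41 = 5, a_6 = floor((24 + 20)/5) = 8.
  m_7 = 5*8 - 20 = 20, d_7 = (605 - 20^2)/5 = 205/5 = 41, a_7 = floor((24 + 20)/41) = 1.
  m_8 = 41*1 - 20 = 21, d_8 = (605 - 21^2)/41 = 164/41 = 4, a_8 = floor((24 + 21)/4) = 11.
  m_9 = 4*11 - 21 = 23, d_9 = (605 - 23^2)/4 = 76/4 = 19, a_9 = floor((24 + 23)/19) = 2.
  m_10 = 19*2 - 23 = 15, d_10 = (605 - 15^2)/19 = 380/19 = 20, a_10 = floor((24 + 15)/20) = 1.
  m_11 = 20*1 - 15 = 5, d_11 = (605 - 5^2)/20 = 580/20 = 29, a_11 = floor((24 + 5)/29) = 1.
  m_12 = 29*1 - 5 = 24, d_12 = (605 - 24^2)/29 = 29/29 = 1, a_12 = floor((24 + 24)/1) = 48.
  m_13 = 1*48 - 24 = 24, d_13 = (605 - 24^2)/1 = 29/1 = 29: (m_13, d_13) = (m_1, d_1) = (24, 29), so from here the quotients repeat a_1, ..., a_12; the period length is 12.
So sqrt(605) = [24; (1, 1, 2, 11, 1, 8, 1, 11, 2, 1, 1, 48)] with period length k = 12.
k is even, so the fundamental solution of x^2 - 605y^2 = 1 is (p_{k-1}, q_{k-1}) = (p_11, q_11); compute convergents through index 11.
Convergents (p_i = a_i*p_{i-1} + p_{i-2}, q_i = a_i*q_{i-1} + q_{i-2} with p_{-2}=0, p_{-1}=1, q_{-2}=1, q_{-1}=0):
  i=0: a_0=24, p_0 = 24*1 + 0 = 24, q_0 = 24*0 + 1 = 1.
  i=1: a_1=1, p_1 = 1*24 + 1 = 25, q_1 = 1*1 + 0 = 1.
  i=2: a_2=1, p_2 = 1*25 + 24 = 49, q_2 = 1*1 + 1 = 2.
  i=3: a_3=2, p_3 = 2*49 + 25 = 123, q_3 = 2*2 + 1 = 5.
  i=4: a_4=11, p_4 = 11*123 + 49 = 1402, q_4 = 11*5 + 2 = 57.
  i=5: a_5=1, p_5 = 1*1402 + 123 = 1525, q_5 = 1*57 + 5 = 62.
  i=6: a_6=8, p_6 = 8*1525 + 1402 = 13602, q_6 = 8*62 + 57 = 553.
  i=7: a_7=1, p_7 = 1*13602 + 1525 = 15127, q_7 = 1*553 + 62 = 615.
  i=8: a_8=11, p_8 = 11*15127 + 13602 = 179999, q_8 = 11*615 + 553 = 7318.
  i=9: a_9=2, p_9 = 2*179999 + 15127 = 375125, q_9 = 2*7318 + 615 = 15251.
  i=10: a_10=1, p_10 = 1*375125 + 179999 = 555124, q_10 = 1*15251 + 7318 = 22569.
  i=11: a_11=1, p_11 = 1*555124 + 375125 = 930249, q_11 = 1*22569 + 15251 = 37820.
Check: 930249^2 - 605*37820^2 = 865363202001 - 865363202000 = 1, so (x, y) = (930249, 37820) solves the equation, and by the theorem it is the least positive solution.

(x, y) = (930249, 37820)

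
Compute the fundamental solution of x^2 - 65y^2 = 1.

First expand sqrt(65) as a continued fraction. With x_i = (sqrt(65) + m_i)/d_i and (m_0, d_0) = (0, 1): a_0 = floor(sqrt(65)) = 8, since 8^2 = 64 <= 65 < 81 = 9^2.
Iterate m_{i+1} = d_i*a_i - m_i, d_{i+1} = (65 - m_{i+1}^2)/d_i, a_{i+1} = floor((a_0 + m_{i+1})/d_{i+1}):
  m_1 = 1*8 - 0 = 8, d_1 = (65 - 8^2)/1 = 1/1 = 1, a_1 = floor((8 + 8)/1) = 16.
  m_2 = 1*16 - 8 = 8, d_2 = (65 - 8^2)/1 = 1/1 = 1: (m_2, d_2) = (m_1, d_1) = (8, 1), so from here the quotient a_1 repeats; the period length is 1.
So sqrt(65) = [8; (16)] with period length k = 1.
k is odd, so (p_{k-1}, q_{k-1}) only solves x^2 - 65y^2 = -1 and the fundamental solution of x^2 - 65y^2 = 1 is (p_{2k-1}, q_{2k-1}) = (p_1, q_1); compute convergents through index 1, running through the period twice.
Convergents (p_i = a_i*p_{i-1} + p_{i-2}, q_i = a_i*q_{i-1} + q_{i-2} with p_{-2}=0, p_{-1}=1, q_{-2}=1, q_{-1}=0):
  i=0: a_0=8, p_0 = 8*1 + 0 = 8, q_0 = 8*0 + 1 = 1.
  i=1: a_1=16, p_1 = 16*8 + 1 = 129, q_1 = 16*1 + 0 = 16.
Indeed p_0^2 - 65*q_0^2 = 64 - 65 = -1, not +1.
Check: 129^2 - 65*16^2 = 16641 - 16640 = 1, so (x, y) = (129, 16) solves the equation, and by the theorem it is the least positive solution.

(x, y) = (129, 16)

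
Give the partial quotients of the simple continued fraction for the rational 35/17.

[2; 17]

Run the Euclidean algorithm on 35 and 17; the successive quotients are the partial quotients a_0, a_1, ... (each step inverts the fractional part left over by the previous one):
  35 = 2*17 + 1, so a_0 = 2.
  17 = 17*1 + 0, so a_1 = 17.
The remainder reaches 0 after 2 divisions, so the expansion has 2 partial quotients, read off in order.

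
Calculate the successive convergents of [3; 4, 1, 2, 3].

3/1, 13/4, 16/5, 45/14, 151/47

Using the convergent recurrence p_i = a_i*p_{i-1} + p_{i-2}, q_i = a_i*q_{i-1} + q_{i-2} with p_{-2}=0, p_{-1}=1, q_{-2}=1, q_{-1}=0:
  i=0: a_0=3, p_0 = 3*1 + 0 = 3, q_0 = 3*0 + 1 = 1.
  i=1: a_1=4, p_1 = 4*3 + 1 = 13, q_1 = 4*1 + 0 = 4.
  i=2: a_2=1, p_2 = 1*13 + 3 = 16, q_2 = 1*4 + 1 = 5.
  i=3: a_3=2, p_3 = 2*16 + 13 = 45, q_3 = 2*5 + 4 = 14.
  i=4: a_4=3, p_4 = 3*45 + 16 = 151, q_4 = 3*14 + 5 = 47.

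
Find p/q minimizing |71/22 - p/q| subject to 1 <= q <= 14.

42/13

Expand x = 71/22 as a continued fraction with the Euclidean algorithm:
  71 = 3*22 + 5, so a_0 = 3.
  22 = 4*5 + 2, so a_1 = 4.
  5 = 2*2 + 1, so a_2 = 2.
  2 = 2*1 + 0, so a_3 = 2.
so x = [3; 4, 2, 2].
Convergents (p_i = a_i*p_{i-1} + p_{i-2}, q_i = a_i*q_{i-1} + q_{i-2} with p_{-2}=0, p_{-1}=1, q_{-2}=1, q_{-1}=0), until the denominator exceeds 14:
  i=0: a_0=3, p_0 = 3*1 + 0 = 3, q_0 = 3*0 + 1 = 1.
  i=1: a_1=4, p_1 = 4*3 + 1 = 13, q_1 = 4*1 + 0 = 4.
  i=2: a_2=2, p_2 = 2*13 + 3 = 29, q_2 = 2*4 + 1 = 9.
  i=3: a_3=2, p_3 = 2*29 + 13 = 71, q_3 = 2*9 + 4 = 22.
q_3 = 22 > 14, so the last convergent with denominator <= 14 is p_2/q_2 = 29/9.
The closest fraction with denominator <= 14 is either p_2/q_2 or the intermediate fraction (k*p_2 + p_1)/(k*q_2 + q_1) with the largest k >= 1 whose denominator stays <= 14; these approach x as k grows, and every other convergent or intermediate fraction in range is farther away.
Largest k: floor((14 - q_1)/q_2) = floor((14 - 4)/9) = 1.
That gives (1*29 + 13)/(1*9 + 4) = 42/13.
Compare the errors: |x - 29/9| = |71*9 - 29*22|/(22*9) = 1/198, and |x - 42/13| = |71*13 - 42*22|/(22*13) = 1/286.
Cross-multiplying, 1*198 = 198 < 286 = 1*286, so 1/286 is smaller: the intermediate fraction 42/13 is closer to x than 29/9.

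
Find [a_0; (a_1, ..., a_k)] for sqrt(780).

Write x_i = (sqrt(780) + m_i)/d_i with (m_0, d_0) = (0, 1). a_0 = floor(sqrt(780)) = 27, since 27^2 = 729 <= 780 < 784 = 28^2.
Iterate m_{i+1} = d_i*a_i - m_i, d_{i+1} = (780 - m_{i+1}^2)/d_i, a_{i+1} = floor((a_0 + m_{i+1})/d_{i+1}):
  m_1 = 1*27 - 0 = 27, d_1 = (780 - 27^2)/1 = 51/1 = 51, a_1 = floor((27 + 27)/51) = 1.
  m_2 = 51*1 - 27 = 24, d_2 = (780 - 24^2)/51 = 204/51 = 4, a_2 = floor((27 + 24)/4) = 12.
  m_3 = 4*12 - 24 = 24, d_3 = (780 - 24^2)/4 = 204/4 = 51, a_3 = floor((27 + 24)/51) = 1.
  m_4 = 51*1 - 24 = 27, d_4 = (780 - 27^2)/51 = 51/51 = 1, a_4 = floor((27 + 27)/1) = 54.
  m_5 = 1*54 - 27 = 27, d_5 = (780 - 27^2)/1 = 51/1 = 51: (m_5, d_5) = (m_1, d_1) = (27, 51), so from here the quotients repeat a_1, ..., a_4; the period length is 4.
Hence the expansion of sqrt(780) is a_0 = 27 followed by the repeating block 1, 12, 1, 54 (period 4).

[27; (1, 12, 1, 54)]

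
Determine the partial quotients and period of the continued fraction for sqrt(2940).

Write x_i = (sqrt(2940) + m_i)/d_i with (m_0, d_0) = (0, 1). a_0 = floor(sqrt(2940)) = 54, since 54^2 = 2916 <= 2940 < 3025 = 55^2.
Iterate m_{i+1} = d_i*a_i - m_i, d_{i+1} = (2940 - m_{i+1}^2)/d_i, a_{i+1} = floor((a_0 + m_{i+1})/d_{i+1}):
  m_1 = 1*54 - 0 = 54, d_1 = (2940 - 54^2)/1 = 24/1 = 24, a_1 = floor((54 + 54)/24) = 4.
  m_2 = 24*4 - 54 = 42, d_2 = (2940 - 42^2)/24 = 1176/24 = 49, a_2 = floor((54 + 42)/49) = 1.
  m_3 = 49*1 - 42 = 7, d_3 = (2940 - 7^2)/49 = 2891/49 = 59, a_3 = floor((54 + 7)/59) = 1.
  m_4 = 59*1 - 7 = 52, d_4 = (2940 - 52^2)/59 = 236/59 = 4, a_4 = floor((54 + 52)/4) = 26.
  m_5 = 4*26 - 52 = 52, d_5 = (2940 - 52^2)/4 = 236/4 = 59, a_5 = floor((54 + 52)/59) = 1.
  m_6 = 59*1 - 52 = 7, d_6 = (2940 - 7^2)/59 = 2891/59 = 49, a_6 = floor((54 + 7)/49) = 1.
  m_7 = 49*1 - 7 = 42, d_7 = (2940 - 42^2)/49 = 1176/49 = 24, a_7 = floor((54 + 42)/24) = 4.
  m_8 = 24*4 - 42 = 54, d_8 = (2940 - 54^2)/24 = 24/24 = 1, a_8 = floor((54 + 54)/1) = 108.
  m_9 = 1*108 - 54 = 54, d_9 = (2940 - 54^2)/1 = 24/1 = 24: (m_9, d_9) = (m_1, d_1) = (54, 24), so from here the quotients repeat a_1, ..., a_8; the period length is 8.
Hence the expansion of sqrt(2940) is a_0 = 54 followed by the repeating block 4, 1, 1, 26, 1, 1, 4, 108 (period 8).

[54; (4, 1, 1, 26, 1, 1, 4, 108)]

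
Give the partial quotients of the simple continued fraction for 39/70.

Run the Euclidean algorithm on 39 and 70; the successive quotients are the partial quotients a_0, a_1, ... (each step inverts the fractional part left over by the previous one):
  39 = 0*70 + 39, so a_0 = 0.
  70 = 1*39 + 31, so a_1 = 1.
  39 = 1*31 + 8, so a_2 = 1.
  31 = 3*8 + 7, so a_3 = 3.
  8 = 1*7 + 1, so a_4 = 1.
  7 = 7*1 + 0, so a_5 = 7.
The remainder reaches 0 after 6 divisions, so the expansion has 6 partial quotients, read off in order.

[0; 1, 1, 3, 1, 7]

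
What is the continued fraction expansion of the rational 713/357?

Run the Euclidean algorithm on 713 and 357; the successive quotients are the partial quotients a_0, a_1, ... (each step inverts the fractional part left over by the previous one):
  713 = 1*357 + 356, so a_0 = 1.
  357 = 1*356 + 1, so a_1 = 1.
  356 = 356*1 + 0, so a_2 = 356.
The remainder reaches 0 after 3 divisions, so the expansion has 3 partial quotients, read off in order.

[1; 1, 356]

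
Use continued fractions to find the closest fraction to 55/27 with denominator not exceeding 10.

2/1

Expand x = 55/27 as a continued fraction with the Euclidean algorithm:
  55 = 2*27 + 1, so a_0 = 2.
  27 = 27*1 + 0, so a_1 = 27.
so x = [2; 27].
Convergents (p_i = a_i*p_{i-1} + p_{i-2}, q_i = a_i*q_{i-1} + q_{i-2} with p_{-2}=0, p_{-1}=1, q_{-2}=1, q_{-1}=0), until the denominator exceeds 10:
  i=0: a_0=2, p_0 = 2*1 + 0 = 2, q_0 = 2*0 + 1 = 1.
  i=1: a_1=27, p_1 = 27*2 + 1 = 55, q_1 = 27*1 + 0 = 27.
q_1 = 27 > 10, so the last convergent with denominator <= 10 is p_0/q_0 = 2/1.
The closest fraction with denominator <= 10 is either p_0/q_0 or the intermediate fraction (k*p_0 + p_{-1})/(k*q_0 + q_{-1}) with the largest k >= 1 whose denominator stays <= 10; these approach x as k grows, and every other convergent or intermediate fraction in range is farther away.
Largest k: floor((10 - q_{-1})/q_0) = floor((10 - 0)/1) = 10 (using the seeds p_{-1} = 1, q_{-1} = 0).
That gives (10*2 + 1)/(10*1 + 0) = 21/10.
Compare the errors: |x - 2/1| = |55*1 - 2*27|/(27*1) = 1/27, and |x - 21/10| = |55*10 - 21*27|/(27*10) = 17/270.
Cross-multiplying, 1*270 = 270 < 459 = 17*27, so 1/27 is smaller: the convergent 2/1 is closer to x than 21/10.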